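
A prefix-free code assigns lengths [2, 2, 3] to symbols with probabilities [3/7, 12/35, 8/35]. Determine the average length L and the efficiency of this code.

Average length L = Σ p_i × l_i = 2.2286 bits
Entropy H = 1.5401 bits
Efficiency η = H/L × 100% = 69.11%


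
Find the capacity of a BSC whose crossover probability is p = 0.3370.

For BSC with error probability p:
C = 1 - H(p) where H(p) is binary entropy
H(0.3370) = -0.3370 × log₂(0.3370) - 0.6630 × log₂(0.6630)
H(p) = 0.9219
C = 1 - 0.9219 = 0.0781 bits/use


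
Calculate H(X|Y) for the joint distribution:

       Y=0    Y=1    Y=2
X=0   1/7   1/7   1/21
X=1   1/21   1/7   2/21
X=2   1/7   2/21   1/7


H(X|Y) = Σ_y p(y) H(X|Y=y)
  p(Y=0) = 1/3, H(X|Y=0) = 1.4488
  p(Y=1) = 8/21, H(X|Y=1) = 1.5613
  p(Y=2) = 2/7, H(X|Y=2) = 1.4591
H(X|Y) = 0.3333×1.4488 + 0.3810×1.5613 + 0.2857×1.4591 = 1.4946 bits


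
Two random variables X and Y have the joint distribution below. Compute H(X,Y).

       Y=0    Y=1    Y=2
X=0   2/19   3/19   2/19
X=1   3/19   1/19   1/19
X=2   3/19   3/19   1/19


H(X,Y) = -Σ p(x,y) log₂ p(x,y)
  p(0,0)=2/19: -0.1053 × log₂(0.1053) = 0.3419
  p(0,1)=3/19: -0.1579 × log₂(0.1579) = 0.4205
  p(0,2)=2/19: -0.1053 × log₂(0.1053) = 0.3419
  p(1,0)=3/19: -0.1579 × log₂(0.1579) = 0.4205
  p(1,1)=1/19: -0.0526 × log₂(0.0526) = 0.2236
  p(1,2)=1/19: -0.0526 × log₂(0.0526) = 0.2236
  p(2,0)=3/19: -0.1579 × log₂(0.1579) = 0.4205
  p(2,1)=3/19: -0.1579 × log₂(0.1579) = 0.4205
  p(2,2)=1/19: -0.0526 × log₂(0.0526) = 0.2236
H(X,Y) = 3.0364 bits


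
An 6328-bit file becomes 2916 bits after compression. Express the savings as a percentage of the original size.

Space savings = (1 - Compressed/Original) × 100%
= (1 - 2916/6328) × 100%
= 53.92%


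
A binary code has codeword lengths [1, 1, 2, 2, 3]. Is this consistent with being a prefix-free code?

Kraft inequality: Σ 2^(-l_i) ≤ 1 for prefix-free code
Calculating: 2^(-1) + 2^(-1) + 2^(-2) + 2^(-2) + 2^(-3)
= 0.5 + 0.5 + 0.25 + 0.25 + 0.125
= 1.6250
Since 1.6250 > 1, prefix-free code does not exist


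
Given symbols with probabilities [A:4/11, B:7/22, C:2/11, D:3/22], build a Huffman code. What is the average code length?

Huffman tree construction:
Combine smallest probabilities repeatedly
Resulting codes:
  A: 0 (length 1)
  B: 10 (length 2)
  C: 111 (length 3)
  D: 110 (length 3)
Average length = Σ p(s) × length(s) = 1.9545 bits


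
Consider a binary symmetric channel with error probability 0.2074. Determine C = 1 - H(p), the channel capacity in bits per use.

For BSC with error probability p:
C = 1 - H(p) where H(p) is binary entropy
H(0.2074) = -0.2074 × log₂(0.2074) - 0.7926 × log₂(0.7926)
H(p) = 0.7365
C = 1 - 0.7365 = 0.2635 bits/use


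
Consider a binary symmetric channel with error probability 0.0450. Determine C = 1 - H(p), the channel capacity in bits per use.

For BSC with error probability p:
C = 1 - H(p) where H(p) is binary entropy
H(0.0450) = -0.0450 × log₂(0.0450) - 0.9550 × log₂(0.9550)
H(p) = 0.2648
C = 1 - 0.2648 = 0.7352 bits/use


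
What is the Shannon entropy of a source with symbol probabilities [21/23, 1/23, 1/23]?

H(X) = -Σ p(x) log₂ p(x)
  -21/23 × log₂(21/23) = 0.1198
  -1/23 × log₂(1/23) = 0.1967
  -1/23 × log₂(1/23) = 0.1967
H(X) = 0.5132 bits


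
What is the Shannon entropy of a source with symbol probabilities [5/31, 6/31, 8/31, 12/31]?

H(X) = -Σ p(x) log₂ p(x)
  -5/31 × log₂(5/31) = 0.4246
  -6/31 × log₂(6/31) = 0.4586
  -8/31 × log₂(8/31) = 0.5043
  -12/31 × log₂(12/31) = 0.5300
H(X) = 1.9175 bits


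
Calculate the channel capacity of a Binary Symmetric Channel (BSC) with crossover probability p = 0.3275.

For BSC with error probability p:
C = 1 - H(p) where H(p) is binary entropy
H(0.3275) = -0.3275 × log₂(0.3275) - 0.6725 × log₂(0.6725)
H(p) = 0.9124
C = 1 - 0.9124 = 0.0876 bits/use


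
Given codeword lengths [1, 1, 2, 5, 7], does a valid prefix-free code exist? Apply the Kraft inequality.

Kraft inequality: Σ 2^(-l_i) ≤ 1 for prefix-free code
Calculating: 2^(-1) + 2^(-1) + 2^(-2) + 2^(-5) + 2^(-7)
= 0.5 + 0.5 + 0.25 + 0.03125 + 0.0078125
= 1.2891
Since 1.2891 > 1, prefix-free code does not exist


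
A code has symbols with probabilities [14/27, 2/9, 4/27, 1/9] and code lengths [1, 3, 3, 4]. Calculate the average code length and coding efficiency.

Average length L = Σ p_i × l_i = 2.0741 bits
Entropy H = 1.7339 bits
Efficiency η = H/L × 100% = 83.60%


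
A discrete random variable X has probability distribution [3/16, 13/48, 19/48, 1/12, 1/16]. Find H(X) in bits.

H(X) = -Σ p(x) log₂ p(x)
  -3/16 × log₂(3/16) = 0.4528
  -13/48 × log₂(13/48) = 0.5104
  -19/48 × log₂(19/48) = 0.5292
  -1/12 × log₂(1/12) = 0.2987
  -1/16 × log₂(1/16) = 0.2500
H(X) = 2.0412 bits


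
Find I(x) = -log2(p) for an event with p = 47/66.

Information content I(x) = -log₂(p(x))
I = -log₂(47/66) = -log₂(0.7121)
I = 0.4898 bits


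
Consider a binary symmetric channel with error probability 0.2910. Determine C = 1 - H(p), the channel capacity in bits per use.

For BSC with error probability p:
C = 1 - H(p) where H(p) is binary entropy
H(0.2910) = -0.2910 × log₂(0.2910) - 0.7090 × log₂(0.7090)
H(p) = 0.8700
C = 1 - 0.8700 = 0.1300 bits/use


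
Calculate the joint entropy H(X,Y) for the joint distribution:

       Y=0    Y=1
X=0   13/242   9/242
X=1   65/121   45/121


H(X,Y) = -Σ p(x,y) log₂ p(x,y)
  p(0,0)=13/242: -0.0537 × log₂(0.0537) = 0.2266
  p(0,1)=9/242: -0.0372 × log₂(0.0372) = 0.1766
  p(1,0)=65/121: -0.5372 × log₂(0.5372) = 0.4816
  p(1,1)=45/121: -0.3719 × log₂(0.3719) = 0.5307
H(X,Y) = 1.4155 bits


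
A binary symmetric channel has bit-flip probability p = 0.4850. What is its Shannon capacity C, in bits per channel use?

For BSC with error probability p:
C = 1 - H(p) where H(p) is binary entropy
H(0.4850) = -0.4850 × log₂(0.4850) - 0.5150 × log₂(0.5150)
H(p) = 0.9994
C = 1 - 0.9994 = 0.0006 bits/use


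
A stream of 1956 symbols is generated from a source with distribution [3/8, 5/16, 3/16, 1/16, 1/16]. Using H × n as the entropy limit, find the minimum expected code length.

Entropy H = 2.0079 bits/symbol
Minimum bits = H × n = 2.0079 × 1956
= 3927.37 bits


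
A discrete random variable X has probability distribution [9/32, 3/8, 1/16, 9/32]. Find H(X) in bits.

H(X) = -Σ p(x) log₂ p(x)
  -9/32 × log₂(9/32) = 0.5147
  -3/8 × log₂(3/8) = 0.5306
  -1/16 × log₂(1/16) = 0.2500
  -9/32 × log₂(9/32) = 0.5147
H(X) = 1.8101 bits


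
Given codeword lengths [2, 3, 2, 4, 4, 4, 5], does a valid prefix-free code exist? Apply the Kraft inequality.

Kraft inequality: Σ 2^(-l_i) ≤ 1 for prefix-free code
Calculating: 2^(-2) + 2^(-3) + 2^(-2) + 2^(-4) + 2^(-4) + 2^(-4) + 2^(-5)
= 0.25 + 0.125 + 0.25 + 0.0625 + 0.0625 + 0.0625 + 0.03125
= 0.8438
Since 0.8438 ≤ 1, prefix-free code exists


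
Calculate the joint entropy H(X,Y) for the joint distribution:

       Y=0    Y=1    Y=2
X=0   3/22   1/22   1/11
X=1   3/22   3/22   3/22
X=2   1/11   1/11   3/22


H(X,Y) = -Σ p(x,y) log₂ p(x,y)
  p(0,0)=3/22: -0.1364 × log₂(0.1364) = 0.3920
  p(0,1)=1/22: -0.0455 × log₂(0.0455) = 0.2027
  p(0,2)=1/11: -0.0909 × log₂(0.0909) = 0.3145
  p(1,0)=3/22: -0.1364 × log₂(0.1364) = 0.3920
  p(1,1)=3/22: -0.1364 × log₂(0.1364) = 0.3920
  p(1,2)=3/22: -0.1364 × log₂(0.1364) = 0.3920
  p(2,0)=1/11: -0.0909 × log₂(0.0909) = 0.3145
  p(2,1)=1/11: -0.0909 × log₂(0.0909) = 0.3145
  p(2,2)=3/22: -0.1364 × log₂(0.1364) = 0.3920
H(X,Y) = 3.1060 bits


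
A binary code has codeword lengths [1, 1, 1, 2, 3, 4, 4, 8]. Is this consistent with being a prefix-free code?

Kraft inequality: Σ 2^(-l_i) ≤ 1 for prefix-free code
Calculating: 2^(-1) + 2^(-1) + 2^(-1) + 2^(-2) + 2^(-3) + 2^(-4) + 2^(-4) + 2^(-8)
= 0.5 + 0.5 + 0.5 + 0.25 + 0.125 + 0.0625 + 0.0625 + 0.00390625
= 2.0039
Since 2.0039 > 1, prefix-free code does not exist


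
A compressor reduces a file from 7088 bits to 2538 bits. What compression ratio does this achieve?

Compression ratio = Original / Compressed
= 7088 / 2538 = 2.79:1


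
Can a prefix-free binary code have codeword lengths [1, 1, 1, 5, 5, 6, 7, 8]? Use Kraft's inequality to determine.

Kraft inequality: Σ 2^(-l_i) ≤ 1 for prefix-free code
Calculating: 2^(-1) + 2^(-1) + 2^(-1) + 2^(-5) + 2^(-5) + 2^(-6) + 2^(-7) + 2^(-8)
= 0.5 + 0.5 + 0.5 + 0.03125 + 0.03125 + 0.015625 + 0.0078125 + 0.00390625
= 1.5898
Since 1.5898 > 1, prefix-free code does not exist


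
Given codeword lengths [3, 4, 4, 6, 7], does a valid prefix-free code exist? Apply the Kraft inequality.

Kraft inequality: Σ 2^(-l_i) ≤ 1 for prefix-free code
Calculating: 2^(-3) + 2^(-4) + 2^(-4) + 2^(-6) + 2^(-7)
= 0.125 + 0.0625 + 0.0625 + 0.015625 + 0.0078125
= 0.2734
Since 0.2734 ≤ 1, prefix-free code exists


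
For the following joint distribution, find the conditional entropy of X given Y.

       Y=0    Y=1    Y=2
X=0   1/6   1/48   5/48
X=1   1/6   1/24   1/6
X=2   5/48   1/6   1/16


H(X|Y) = Σ_y p(y) H(X|Y=y)
  p(Y=0) = 7/16, H(X|Y=0) = 1.5538
  p(Y=1) = 11/48, H(X|Y=1) = 1.0958
  p(Y=2) = 1/3, H(X|Y=2) = 1.4772
H(X|Y) = 0.4375×1.5538 + 0.2292×1.0958 + 0.3333×1.4772 = 1.4233 bits


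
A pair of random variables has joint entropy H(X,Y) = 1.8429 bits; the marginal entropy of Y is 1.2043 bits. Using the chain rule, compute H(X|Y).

Chain rule: H(X,Y) = H(X|Y) + H(Y)
H(X|Y) = H(X,Y) - H(Y) = 1.8429 - 1.2043 = 0.6386 bits


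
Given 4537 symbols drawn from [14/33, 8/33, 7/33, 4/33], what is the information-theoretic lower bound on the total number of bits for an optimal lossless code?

Entropy H = 1.8640 bits/symbol
Minimum bits = H × n = 1.8640 × 4537
= 8456.77 bits


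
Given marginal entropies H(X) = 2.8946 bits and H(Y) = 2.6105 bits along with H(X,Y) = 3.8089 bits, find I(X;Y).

I(X;Y) = H(X) + H(Y) - H(X,Y)
I(X;Y) = 2.8946 + 2.6105 - 3.8089 = 1.6962 bits


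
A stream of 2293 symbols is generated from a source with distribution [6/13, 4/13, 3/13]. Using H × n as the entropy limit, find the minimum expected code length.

Entropy H = 1.5262 bits/symbol
Minimum bits = H × n = 1.5262 × 2293
= 3499.66 bits


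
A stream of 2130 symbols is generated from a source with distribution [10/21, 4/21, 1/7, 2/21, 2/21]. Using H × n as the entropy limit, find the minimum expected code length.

Entropy H = 2.0126 bits/symbol
Minimum bits = H × n = 2.0126 × 2130
= 4286.83 bits


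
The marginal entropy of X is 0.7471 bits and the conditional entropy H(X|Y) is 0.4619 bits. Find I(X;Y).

I(X;Y) = H(X) - H(X|Y)
I(X;Y) = 0.7471 - 0.4619 = 0.2852 bits


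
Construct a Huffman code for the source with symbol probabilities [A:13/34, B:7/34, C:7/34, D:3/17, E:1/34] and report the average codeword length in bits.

Huffman tree construction:
Combine smallest probabilities repeatedly
Resulting codes:
  A: 11 (length 2)
  B: 00 (length 2)
  C: 01 (length 2)
  D: 101 (length 3)
  E: 100 (length 3)
Average length = Σ p(s) × length(s) = 2.2059 bits


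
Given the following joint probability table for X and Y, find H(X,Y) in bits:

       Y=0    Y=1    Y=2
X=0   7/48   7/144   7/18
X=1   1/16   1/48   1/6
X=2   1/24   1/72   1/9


H(X,Y) = -Σ p(x,y) log₂ p(x,y)
  p(0,0)=7/48: -0.1458 × log₂(0.1458) = 0.4051
  p(0,1)=7/144: -0.0486 × log₂(0.0486) = 0.2121
  p(0,2)=7/18: -0.3889 × log₂(0.3889) = 0.5299
  p(1,0)=1/16: -0.0625 × log₂(0.0625) = 0.2500
  p(1,1)=1/48: -0.0208 × log₂(0.0208) = 0.1164
  p(1,2)=1/6: -0.1667 × log₂(0.1667) = 0.4308
  p(2,0)=1/24: -0.0417 × log₂(0.0417) = 0.1910
  p(2,1)=1/72: -0.0139 × log₂(0.0139) = 0.0857
  p(2,2)=1/9: -0.1111 × log₂(0.1111) = 0.3522
H(X,Y) = 2.5732 bits


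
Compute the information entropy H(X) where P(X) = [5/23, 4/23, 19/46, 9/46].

H(X) = -Σ p(x) log₂ p(x)
  -5/23 × log₂(5/23) = 0.4786
  -4/23 × log₂(4/23) = 0.4389
  -19/46 × log₂(19/46) = 0.5269
  -9/46 × log₂(9/46) = 0.4605
H(X) = 1.9049 bits


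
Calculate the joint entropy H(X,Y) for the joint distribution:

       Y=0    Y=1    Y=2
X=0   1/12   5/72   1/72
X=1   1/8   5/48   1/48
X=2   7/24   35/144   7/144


H(X,Y) = -Σ p(x,y) log₂ p(x,y)
  p(0,0)=1/12: -0.0833 × log₂(0.0833) = 0.2987
  p(0,1)=5/72: -0.0694 × log₂(0.0694) = 0.2672
  p(0,2)=1/72: -0.0139 × log₂(0.0139) = 0.0857
  p(1,0)=1/8: -0.1250 × log₂(0.1250) = 0.3750
  p(1,1)=5/48: -0.1042 × log₂(0.1042) = 0.3399
  p(1,2)=1/48: -0.0208 × log₂(0.0208) = 0.1164
  p(2,0)=7/24: -0.2917 × log₂(0.2917) = 0.5185
  p(2,1)=35/144: -0.2431 × log₂(0.2431) = 0.4960
  p(2,2)=7/144: -0.0486 × log₂(0.0486) = 0.2121
H(X,Y) = 2.7094 bits


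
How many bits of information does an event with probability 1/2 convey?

Information content I(x) = -log₂(p(x))
I = -log₂(1/2) = -log₂(0.5000)
I = 1.0000 bits


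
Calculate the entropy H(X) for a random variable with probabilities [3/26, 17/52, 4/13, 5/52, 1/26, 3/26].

H(X) = -Σ p(x) log₂ p(x)
  -3/26 × log₂(3/26) = 0.3595
  -17/52 × log₂(17/52) = 0.5273
  -4/13 × log₂(4/13) = 0.5232
  -5/52 × log₂(5/52) = 0.3249
  -1/26 × log₂(1/26) = 0.1808
  -3/26 × log₂(3/26) = 0.3595
H(X) = 2.2751 bits


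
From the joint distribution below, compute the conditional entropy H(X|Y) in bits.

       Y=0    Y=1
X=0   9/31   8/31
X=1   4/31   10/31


H(X|Y) = Σ_y p(y) H(X|Y=y)
  p(Y=0) = 13/31, H(X|Y=0) = 0.8905
  p(Y=1) = 18/31, H(X|Y=1) = 0.9911
H(X|Y) = 0.4194×0.8905 + 0.5806×0.9911 = 0.9489 bits


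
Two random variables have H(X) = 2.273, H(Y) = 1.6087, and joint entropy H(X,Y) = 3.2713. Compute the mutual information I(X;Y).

I(X;Y) = H(X) + H(Y) - H(X,Y)
I(X;Y) = 2.273 + 1.6087 - 3.2713 = 0.6104 bits


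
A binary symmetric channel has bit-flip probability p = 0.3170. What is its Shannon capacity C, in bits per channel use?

For BSC with error probability p:
C = 1 - H(p) where H(p) is binary entropy
H(0.3170) = -0.3170 × log₂(0.3170) - 0.6830 × log₂(0.6830)
H(p) = 0.9011
C = 1 - 0.9011 = 0.0989 bits/use


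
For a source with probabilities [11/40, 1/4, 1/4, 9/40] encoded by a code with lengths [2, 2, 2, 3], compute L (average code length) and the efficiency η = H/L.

Average length L = Σ p_i × l_i = 2.2250 bits
Entropy H = 1.9964 bits
Efficiency η = H/L × 100% = 89.73%


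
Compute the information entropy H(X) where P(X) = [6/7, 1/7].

H(X) = -Σ p(x) log₂ p(x)
  -6/7 × log₂(6/7) = 0.1906
  -1/7 × log₂(1/7) = 0.4011
H(X) = 0.5917 bits


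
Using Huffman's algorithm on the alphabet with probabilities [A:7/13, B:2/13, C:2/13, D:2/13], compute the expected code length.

Huffman tree construction:
Combine smallest probabilities repeatedly
Resulting codes:
  A: 1 (length 1)
  B: 010 (length 3)
  C: 011 (length 3)
  D: 00 (length 2)
Average length = Σ p(s) × length(s) = 1.7692 bits


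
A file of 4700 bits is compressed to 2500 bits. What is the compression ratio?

Compression ratio = Original / Compressed
= 4700 / 2500 = 1.88:1


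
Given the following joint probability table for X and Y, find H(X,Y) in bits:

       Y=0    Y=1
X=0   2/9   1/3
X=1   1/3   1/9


H(X,Y) = -Σ p(x,y) log₂ p(x,y)
  p(0,0)=2/9: -0.2222 × log₂(0.2222) = 0.4822
  p(0,1)=1/3: -0.3333 × log₂(0.3333) = 0.5283
  p(1,0)=1/3: -0.3333 × log₂(0.3333) = 0.5283
  p(1,1)=1/9: -0.1111 × log₂(0.1111) = 0.3522
H(X,Y) = 1.8911 bits


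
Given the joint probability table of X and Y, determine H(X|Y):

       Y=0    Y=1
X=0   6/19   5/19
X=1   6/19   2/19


H(X|Y) = Σ_y p(y) H(X|Y=y)
  p(Y=0) = 12/19, H(X|Y=0) = 1.0000
  p(Y=1) = 7/19, H(X|Y=1) = 0.8631
H(X|Y) = 0.6316×1.0000 + 0.3684×0.8631 = 0.9496 bits


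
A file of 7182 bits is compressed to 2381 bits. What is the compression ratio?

Compression ratio = Original / Compressed
= 7182 / 2381 = 3.02:1


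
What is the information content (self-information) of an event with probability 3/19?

Information content I(x) = -log₂(p(x))
I = -log₂(3/19) = -log₂(0.1579)
I = 2.6630 bits


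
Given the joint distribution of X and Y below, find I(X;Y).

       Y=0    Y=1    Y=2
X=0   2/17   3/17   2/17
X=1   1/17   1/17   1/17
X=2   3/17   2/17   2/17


H(X) = 1.4958, H(Y) = 1.5799, H(X,Y) = 3.0575
I(X;Y) = H(X) + H(Y) - H(X,Y) = 0.0182 bits


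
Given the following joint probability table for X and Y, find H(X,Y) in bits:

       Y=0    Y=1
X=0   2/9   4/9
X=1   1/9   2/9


H(X,Y) = -Σ p(x,y) log₂ p(x,y)
  p(0,0)=2/9: -0.2222 × log₂(0.2222) = 0.4822
  p(0,1)=4/9: -0.4444 × log₂(0.4444) = 0.5200
  p(1,0)=1/9: -0.1111 × log₂(0.1111) = 0.3522
  p(1,1)=2/9: -0.2222 × log₂(0.2222) = 0.4822
H(X,Y) = 1.8366 bits


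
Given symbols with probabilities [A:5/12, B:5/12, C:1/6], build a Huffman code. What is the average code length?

Huffman tree construction:
Combine smallest probabilities repeatedly
Resulting codes:
  A: 11 (length 2)
  B: 0 (length 1)
  C: 10 (length 2)
Average length = Σ p(s) × length(s) = 1.5833 bits


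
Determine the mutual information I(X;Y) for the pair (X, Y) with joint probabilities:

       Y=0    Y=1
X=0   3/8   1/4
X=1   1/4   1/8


H(X) = 0.9544, H(Y) = 0.9544, H(X,Y) = 1.9056
I(X;Y) = H(X) + H(Y) - H(X,Y) = 0.0032 bits


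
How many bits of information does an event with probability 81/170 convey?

Information content I(x) = -log₂(p(x))
I = -log₂(81/170) = -log₂(0.4765)
I = 1.0695 bits


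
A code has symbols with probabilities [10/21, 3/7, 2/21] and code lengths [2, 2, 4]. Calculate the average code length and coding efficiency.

Average length L = Σ p_i × l_i = 2.1905 bits
Entropy H = 1.3567 bits
Efficiency η = H/L × 100% = 61.93%


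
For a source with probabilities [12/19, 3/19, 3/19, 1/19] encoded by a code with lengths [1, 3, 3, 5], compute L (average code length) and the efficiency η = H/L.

Average length L = Σ p_i × l_i = 1.8421 bits
Entropy H = 1.4832 bits
Efficiency η = H/L × 100% = 80.52%


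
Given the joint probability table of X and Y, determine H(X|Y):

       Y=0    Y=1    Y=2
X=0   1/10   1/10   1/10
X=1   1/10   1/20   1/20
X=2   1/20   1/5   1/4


H(X|Y) = Σ_y p(y) H(X|Y=y)
  p(Y=0) = 1/4, H(X|Y=0) = 1.5219
  p(Y=1) = 7/20, H(X|Y=1) = 1.3788
  p(Y=2) = 2/5, H(X|Y=2) = 1.2988
H(X|Y) = 0.2500×1.5219 + 0.3500×1.3788 + 0.4000×1.2988 = 1.3826 bits


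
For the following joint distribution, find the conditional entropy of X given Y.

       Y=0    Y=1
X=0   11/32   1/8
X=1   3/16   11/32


H(X|Y) = Σ_y p(y) H(X|Y=y)
  p(Y=0) = 17/32, H(X|Y=0) = 0.9367
  p(Y=1) = 15/32, H(X|Y=1) = 0.8366
H(X|Y) = 0.5312×0.9367 + 0.4688×0.8366 = 0.8898 bits


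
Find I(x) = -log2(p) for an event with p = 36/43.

Information content I(x) = -log₂(p(x))
I = -log₂(36/43) = -log₂(0.8372)
I = 0.2563 bits


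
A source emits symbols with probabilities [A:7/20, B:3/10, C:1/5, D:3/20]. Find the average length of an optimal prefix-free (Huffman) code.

Huffman tree construction:
Combine smallest probabilities repeatedly
Resulting codes:
  A: 11 (length 2)
  B: 10 (length 2)
  C: 01 (length 2)
  D: 00 (length 2)
Average length = Σ p(s) × length(s) = 2.0000 bits


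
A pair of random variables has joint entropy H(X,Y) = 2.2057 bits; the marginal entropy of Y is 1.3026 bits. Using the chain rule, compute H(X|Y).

Chain rule: H(X,Y) = H(X|Y) + H(Y)
H(X|Y) = H(X,Y) - H(Y) = 2.2057 - 1.3026 = 0.9031 bits


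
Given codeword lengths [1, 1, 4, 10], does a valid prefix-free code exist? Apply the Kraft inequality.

Kraft inequality: Σ 2^(-l_i) ≤ 1 for prefix-free code
Calculating: 2^(-1) + 2^(-1) + 2^(-4) + 2^(-10)
= 0.5 + 0.5 + 0.0625 + 0.0009765625
= 1.0635
Since 1.0635 > 1, prefix-free code does not exist


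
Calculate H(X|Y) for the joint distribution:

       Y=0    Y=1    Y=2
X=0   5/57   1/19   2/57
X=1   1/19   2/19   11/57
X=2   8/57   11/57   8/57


H(X|Y) = Σ_y p(y) H(X|Y=y)
  p(Y=0) = 16/57, H(X|Y=0) = 1.4772
  p(Y=1) = 20/57, H(X|Y=1) = 1.4060
  p(Y=2) = 7/19, H(X|Y=2) = 1.3421
H(X|Y) = 0.2807×1.4772 + 0.3509×1.4060 + 0.3684×1.3421 = 1.4025 bits


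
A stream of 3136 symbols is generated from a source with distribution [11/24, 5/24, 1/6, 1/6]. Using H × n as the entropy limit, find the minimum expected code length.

Entropy H = 1.8490 bits/symbol
Minimum bits = H × n = 1.8490 × 3136
= 5798.43 bits


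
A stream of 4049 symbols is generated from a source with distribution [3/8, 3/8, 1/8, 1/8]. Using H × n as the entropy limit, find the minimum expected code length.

Entropy H = 1.8113 bits/symbol
Minimum bits = H × n = 1.8113 × 4049
= 7333.87 bits


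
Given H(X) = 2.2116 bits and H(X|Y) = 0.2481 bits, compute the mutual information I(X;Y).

I(X;Y) = H(X) - H(X|Y)
I(X;Y) = 2.2116 - 0.2481 = 1.9635 bits


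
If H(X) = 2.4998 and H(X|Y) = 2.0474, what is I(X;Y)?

I(X;Y) = H(X) - H(X|Y)
I(X;Y) = 2.4998 - 2.0474 = 0.4524 bits


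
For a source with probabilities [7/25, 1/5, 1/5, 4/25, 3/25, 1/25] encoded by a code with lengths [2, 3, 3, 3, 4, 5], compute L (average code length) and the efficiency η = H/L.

Average length L = Σ p_i × l_i = 2.9200 bits
Entropy H = 2.4188 bits
Efficiency η = H/L × 100% = 82.84%


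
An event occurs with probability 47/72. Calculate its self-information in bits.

Information content I(x) = -log₂(p(x))
I = -log₂(47/72) = -log₂(0.6528)
I = 0.6153 bits


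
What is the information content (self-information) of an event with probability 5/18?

Information content I(x) = -log₂(p(x))
I = -log₂(5/18) = -log₂(0.2778)
I = 1.8480 bits


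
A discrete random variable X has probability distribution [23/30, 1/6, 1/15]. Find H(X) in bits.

H(X) = -Σ p(x) log₂ p(x)
  -23/30 × log₂(23/30) = 0.2939
  -1/6 × log₂(1/6) = 0.4308
  -1/15 × log₂(1/15) = 0.2605
H(X) = 0.9852 bits


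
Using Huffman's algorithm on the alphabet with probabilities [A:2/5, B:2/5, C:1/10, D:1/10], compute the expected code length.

Huffman tree construction:
Combine smallest probabilities repeatedly
Resulting codes:
  A: 11 (length 2)
  B: 0 (length 1)
  C: 100 (length 3)
  D: 101 (length 3)
Average length = Σ p(s) × length(s) = 1.8000 bits


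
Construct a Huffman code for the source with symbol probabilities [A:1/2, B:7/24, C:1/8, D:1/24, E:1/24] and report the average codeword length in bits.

Huffman tree construction:
Combine smallest probabilities repeatedly
Resulting codes:
  A: 0 (length 1)
  B: 11 (length 2)
  C: 101 (length 3)
  D: 1000 (length 4)
  E: 1001 (length 4)
Average length = Σ p(s) × length(s) = 1.7917 bits


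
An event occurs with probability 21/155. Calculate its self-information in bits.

Information content I(x) = -log₂(p(x))
I = -log₂(21/155) = -log₂(0.1355)
I = 2.8838 bits


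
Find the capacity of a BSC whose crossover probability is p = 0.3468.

For BSC with error probability p:
C = 1 - H(p) where H(p) is binary entropy
H(0.3468) = -0.3468 × log₂(0.3468) - 0.6532 × log₂(0.6532)
H(p) = 0.9312
C = 1 - 0.9312 = 0.0688 bits/use


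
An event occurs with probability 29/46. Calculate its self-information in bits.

Information content I(x) = -log₂(p(x))
I = -log₂(29/46) = -log₂(0.6304)
I = 0.6656 bits


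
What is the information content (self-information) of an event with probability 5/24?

Information content I(x) = -log₂(p(x))
I = -log₂(5/24) = -log₂(0.2083)
I = 2.2630 bits


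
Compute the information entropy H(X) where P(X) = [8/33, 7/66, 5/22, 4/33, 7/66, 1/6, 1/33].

H(X) = -Σ p(x) log₂ p(x)
  -8/33 × log₂(8/33) = 0.4956
  -7/66 × log₂(7/66) = 0.3433
  -5/22 × log₂(5/22) = 0.4858
  -4/33 × log₂(4/33) = 0.3690
  -7/66 × log₂(7/66) = 0.3433
  -1/6 × log₂(1/6) = 0.4308
  -1/33 × log₂(1/33) = 0.1529
H(X) = 2.6208 bits


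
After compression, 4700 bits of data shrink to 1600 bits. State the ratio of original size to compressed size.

Compression ratio = Original / Compressed
= 4700 / 1600 = 2.94:1


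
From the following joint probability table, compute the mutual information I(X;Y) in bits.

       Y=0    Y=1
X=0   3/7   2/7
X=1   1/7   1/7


H(X) = 0.8631, H(Y) = 0.9852, H(X,Y) = 1.8424
I(X;Y) = H(X) + H(Y) - H(X,Y) = 0.0060 bits


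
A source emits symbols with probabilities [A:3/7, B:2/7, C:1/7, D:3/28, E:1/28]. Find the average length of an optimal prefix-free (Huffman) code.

Huffman tree construction:
Combine smallest probabilities repeatedly
Resulting codes:
  A: 0 (length 1)
  B: 10 (length 2)
  C: 110 (length 3)
  D: 1111 (length 4)
  E: 1110 (length 4)
Average length = Σ p(s) × length(s) = 2.0000 bits


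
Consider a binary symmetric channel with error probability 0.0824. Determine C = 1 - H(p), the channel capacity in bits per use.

For BSC with error probability p:
C = 1 - H(p) where H(p) is binary entropy
H(0.0824) = -0.0824 × log₂(0.0824) - 0.9176 × log₂(0.9176)
H(p) = 0.4106
C = 1 - 0.4106 = 0.5894 bits/use


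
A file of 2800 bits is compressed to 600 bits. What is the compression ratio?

Compression ratio = Original / Compressed
= 2800 / 600 = 4.67:1


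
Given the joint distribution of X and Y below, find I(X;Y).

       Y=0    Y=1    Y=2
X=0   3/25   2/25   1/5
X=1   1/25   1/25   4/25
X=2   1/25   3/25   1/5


H(X) = 1.5535, H(Y) = 1.4270, H(X,Y) = 2.9347
I(X;Y) = H(X) + H(Y) - H(X,Y) = 0.0458 bits


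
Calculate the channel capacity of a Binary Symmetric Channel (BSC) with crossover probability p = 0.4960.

For BSC with error probability p:
C = 1 - H(p) where H(p) is binary entropy
H(0.4960) = -0.4960 × log₂(0.4960) - 0.5040 × log₂(0.5040)
H(p) = 1.0000
C = 1 - 1.0000 = 0.0000 bits/use


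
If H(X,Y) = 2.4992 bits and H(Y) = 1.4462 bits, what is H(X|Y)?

Chain rule: H(X,Y) = H(X|Y) + H(Y)
H(X|Y) = H(X,Y) - H(Y) = 2.4992 - 1.4462 = 1.053 bits


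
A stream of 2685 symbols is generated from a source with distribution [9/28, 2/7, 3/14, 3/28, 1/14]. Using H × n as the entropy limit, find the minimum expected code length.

Entropy H = 2.1361 bits/symbol
Minimum bits = H × n = 2.1361 × 2685
= 5735.54 bits


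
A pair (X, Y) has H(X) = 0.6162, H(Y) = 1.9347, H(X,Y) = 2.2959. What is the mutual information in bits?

I(X;Y) = H(X) + H(Y) - H(X,Y)
I(X;Y) = 0.6162 + 1.9347 - 2.2959 = 0.255 bits


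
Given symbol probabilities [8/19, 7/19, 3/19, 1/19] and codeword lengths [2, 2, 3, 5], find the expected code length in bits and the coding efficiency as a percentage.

Average length L = Σ p_i × l_i = 2.3158 bits
Entropy H = 1.7002 bits
Efficiency η = H/L × 100% = 73.42%


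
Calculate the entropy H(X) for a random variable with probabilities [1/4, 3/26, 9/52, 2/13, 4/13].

H(X) = -Σ p(x) log₂ p(x)
  -1/4 × log₂(1/4) = 0.5000
  -3/26 × log₂(3/26) = 0.3595
  -9/52 × log₂(9/52) = 0.4380
  -2/13 × log₂(2/13) = 0.4155
  -4/13 × log₂(4/13) = 0.5232
H(X) = 2.2361 bits


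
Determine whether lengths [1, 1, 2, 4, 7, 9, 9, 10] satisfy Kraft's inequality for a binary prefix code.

Kraft inequality: Σ 2^(-l_i) ≤ 1 for prefix-free code
Calculating: 2^(-1) + 2^(-1) + 2^(-2) + 2^(-4) + 2^(-7) + 2^(-9) + 2^(-9) + 2^(-10)
= 0.5 + 0.5 + 0.25 + 0.0625 + 0.0078125 + 0.001953125 + 0.001953125 + 0.0009765625
= 1.3252
Since 1.3252 > 1, prefix-free code does not exist


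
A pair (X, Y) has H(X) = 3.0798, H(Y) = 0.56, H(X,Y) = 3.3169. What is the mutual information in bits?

I(X;Y) = H(X) + H(Y) - H(X,Y)
I(X;Y) = 3.0798 + 0.56 - 3.3169 = 0.3229 bits


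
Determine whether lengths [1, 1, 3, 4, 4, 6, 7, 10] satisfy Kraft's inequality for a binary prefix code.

Kraft inequality: Σ 2^(-l_i) ≤ 1 for prefix-free code
Calculating: 2^(-1) + 2^(-1) + 2^(-3) + 2^(-4) + 2^(-4) + 2^(-6) + 2^(-7) + 2^(-10)
= 0.5 + 0.5 + 0.125 + 0.0625 + 0.0625 + 0.015625 + 0.0078125 + 0.0009765625
= 1.2744
Since 1.2744 > 1, prefix-free code does not exist


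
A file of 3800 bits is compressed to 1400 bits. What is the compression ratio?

Compression ratio = Original / Compressed
= 3800 / 1400 = 2.71:1


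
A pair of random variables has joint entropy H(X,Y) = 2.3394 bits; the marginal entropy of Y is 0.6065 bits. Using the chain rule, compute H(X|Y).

Chain rule: H(X,Y) = H(X|Y) + H(Y)
H(X|Y) = H(X,Y) - H(Y) = 2.3394 - 0.6065 = 1.7329 bits


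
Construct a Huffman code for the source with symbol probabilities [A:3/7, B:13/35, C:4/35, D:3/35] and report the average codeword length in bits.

Huffman tree construction:
Combine smallest probabilities repeatedly
Resulting codes:
  A: 0 (length 1)
  B: 11 (length 2)
  C: 101 (length 3)
  D: 100 (length 3)
Average length = Σ p(s) × length(s) = 1.7714 bits


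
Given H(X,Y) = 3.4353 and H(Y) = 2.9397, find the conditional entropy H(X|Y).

Chain rule: H(X,Y) = H(X|Y) + H(Y)
H(X|Y) = H(X,Y) - H(Y) = 3.4353 - 2.9397 = 0.4956 bits


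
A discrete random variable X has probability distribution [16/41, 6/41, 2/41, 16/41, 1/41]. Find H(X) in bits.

H(X) = -Σ p(x) log₂ p(x)
  -16/41 × log₂(16/41) = 0.5298
  -6/41 × log₂(6/41) = 0.4057
  -2/41 × log₂(2/41) = 0.2126
  -16/41 × log₂(16/41) = 0.5298
  -1/41 × log₂(1/41) = 0.1307
H(X) = 1.8085 bits


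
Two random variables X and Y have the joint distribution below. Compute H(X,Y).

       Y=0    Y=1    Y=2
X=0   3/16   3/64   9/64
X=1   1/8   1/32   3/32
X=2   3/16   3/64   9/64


H(X,Y) = -Σ p(x,y) log₂ p(x,y)
  p(0,0)=3/16: -0.1875 × log₂(0.1875) = 0.4528
  p(0,1)=3/64: -0.0469 × log₂(0.0469) = 0.2070
  p(0,2)=9/64: -0.1406 × log₂(0.1406) = 0.3980
  p(1,0)=1/8: -0.1250 × log₂(0.1250) = 0.3750
  p(1,1)=1/32: -0.0312 × log₂(0.0312) = 0.1562
  p(1,2)=3/32: -0.0938 × log₂(0.0938) = 0.3202
  p(2,0)=3/16: -0.1875 × log₂(0.1875) = 0.4528
  p(2,1)=3/64: -0.0469 × log₂(0.0469) = 0.2070
  p(2,2)=9/64: -0.1406 × log₂(0.1406) = 0.3980
H(X,Y) = 2.9669 bits


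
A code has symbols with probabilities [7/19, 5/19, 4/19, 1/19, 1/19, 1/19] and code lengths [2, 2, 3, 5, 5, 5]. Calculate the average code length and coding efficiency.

Average length L = Σ p_i × l_i = 2.6842 bits
Entropy H = 2.1816 bits
Efficiency η = H/L × 100% = 81.27%


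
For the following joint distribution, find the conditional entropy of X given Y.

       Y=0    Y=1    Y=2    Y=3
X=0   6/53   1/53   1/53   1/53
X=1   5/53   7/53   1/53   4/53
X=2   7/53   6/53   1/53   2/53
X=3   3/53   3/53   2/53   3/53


H(X|Y) = Σ_y p(y) H(X|Y=y)
  p(Y=0) = 21/53, H(X|Y=0) = 1.9387
  p(Y=1) = 17/53, H(X|Y=1) = 1.7395
  p(Y=2) = 5/53, H(X|Y=2) = 1.9219
  p(Y=3) = 10/53, H(X|Y=3) = 1.8464
H(X|Y) = 0.3962×1.9387 + 0.3208×1.7395 + 0.0943×1.9219 + 0.1887×1.8464 = 1.8558 bits


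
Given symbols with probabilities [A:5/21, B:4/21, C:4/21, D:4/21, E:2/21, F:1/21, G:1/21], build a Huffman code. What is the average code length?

Huffman tree construction:
Combine smallest probabilities repeatedly
Resulting codes:
  A: 10 (length 2)
  B: 110 (length 3)
  C: 111 (length 3)
  D: 00 (length 2)
  E: 010 (length 3)
  F: 0110 (length 4)
  G: 0111 (length 4)
Average length = Σ p(s) × length(s) = 2.6667 bits


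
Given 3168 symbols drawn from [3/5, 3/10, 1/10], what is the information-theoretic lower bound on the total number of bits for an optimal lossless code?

Entropy H = 1.2955 bits/symbol
Minimum bits = H × n = 1.2955 × 3168
= 4104.02 bits


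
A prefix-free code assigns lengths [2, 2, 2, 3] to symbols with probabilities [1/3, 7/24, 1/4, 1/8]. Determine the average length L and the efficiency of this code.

Average length L = Σ p_i × l_i = 2.1250 bits
Entropy H = 1.9218 bits
Efficiency η = H/L × 100% = 90.44%


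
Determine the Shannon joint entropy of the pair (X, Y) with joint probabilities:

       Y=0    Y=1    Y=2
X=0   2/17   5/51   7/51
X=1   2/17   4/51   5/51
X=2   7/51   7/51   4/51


H(X,Y) = -Σ p(x,y) log₂ p(x,y)
  p(0,0)=2/17: -0.1176 × log₂(0.1176) = 0.3632
  p(0,1)=5/51: -0.0980 × log₂(0.0980) = 0.3285
  p(0,2)=7/51: -0.1373 × log₂(0.1373) = 0.3932
  p(1,0)=2/17: -0.1176 × log₂(0.1176) = 0.3632
  p(1,1)=4/51: -0.0784 × log₂(0.0784) = 0.2880
  p(1,2)=5/51: -0.0980 × log₂(0.0980) = 0.3285
  p(2,0)=7/51: -0.1373 × log₂(0.1373) = 0.3932
  p(2,1)=7/51: -0.1373 × log₂(0.1373) = 0.3932
  p(2,2)=4/51: -0.0784 × log₂(0.0784) = 0.2880
H(X,Y) = 3.1392 bits


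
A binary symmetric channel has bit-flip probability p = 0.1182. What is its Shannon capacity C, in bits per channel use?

For BSC with error probability p:
C = 1 - H(p) where H(p) is binary entropy
H(0.1182) = -0.1182 × log₂(0.1182) - 0.8818 × log₂(0.8818)
H(p) = 0.5242
C = 1 - 0.5242 = 0.4758 bits/use


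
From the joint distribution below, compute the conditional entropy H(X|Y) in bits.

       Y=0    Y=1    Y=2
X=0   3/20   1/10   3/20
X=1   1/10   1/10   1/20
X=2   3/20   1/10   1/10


H(X|Y) = Σ_y p(y) H(X|Y=y)
  p(Y=0) = 2/5, H(X|Y=0) = 1.5613
  p(Y=1) = 3/10, H(X|Y=1) = 1.5850
  p(Y=2) = 3/10, H(X|Y=2) = 1.4591
H(X|Y) = 0.4000×1.5613 + 0.3000×1.5850 + 0.3000×1.4591 = 1.5377 bits


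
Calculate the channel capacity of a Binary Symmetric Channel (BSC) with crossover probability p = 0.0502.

For BSC with error probability p:
C = 1 - H(p) where H(p) is binary entropy
H(0.0502) = -0.0502 × log₂(0.0502) - 0.9498 × log₂(0.9498)
H(p) = 0.2872
C = 1 - 0.2872 = 0.7128 bits/use


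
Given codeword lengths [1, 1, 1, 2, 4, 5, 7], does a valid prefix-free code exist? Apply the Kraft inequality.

Kraft inequality: Σ 2^(-l_i) ≤ 1 for prefix-free code
Calculating: 2^(-1) + 2^(-1) + 2^(-1) + 2^(-2) + 2^(-4) + 2^(-5) + 2^(-7)
= 0.5 + 0.5 + 0.5 + 0.25 + 0.0625 + 0.03125 + 0.0078125
= 1.8516
Since 1.8516 > 1, prefix-free code does not exist


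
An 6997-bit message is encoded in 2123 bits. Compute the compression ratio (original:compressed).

Compression ratio = Original / Compressed
= 6997 / 2123 = 3.30:1


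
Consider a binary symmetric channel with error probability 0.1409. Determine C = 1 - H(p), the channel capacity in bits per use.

For BSC with error probability p:
C = 1 - H(p) where H(p) is binary entropy
H(0.1409) = -0.1409 × log₂(0.1409) - 0.8591 × log₂(0.8591)
H(p) = 0.5866
C = 1 - 0.5866 = 0.4134 bits/use


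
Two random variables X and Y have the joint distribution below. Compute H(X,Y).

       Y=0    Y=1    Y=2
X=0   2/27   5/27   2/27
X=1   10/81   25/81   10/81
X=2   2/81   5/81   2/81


H(X,Y) = -Σ p(x,y) log₂ p(x,y)
  p(0,0)=2/27: -0.0741 × log₂(0.0741) = 0.2781
  p(0,1)=5/27: -0.1852 × log₂(0.1852) = 0.4505
  p(0,2)=2/27: -0.0741 × log₂(0.0741) = 0.2781
  p(1,0)=10/81: -0.1235 × log₂(0.1235) = 0.3726
  p(1,1)=25/81: -0.3086 × log₂(0.3086) = 0.5235
  p(1,2)=10/81: -0.1235 × log₂(0.1235) = 0.3726
  p(2,0)=2/81: -0.0247 × log₂(0.0247) = 0.1318
  p(2,1)=5/81: -0.0617 × log₂(0.0617) = 0.2480
  p(2,2)=2/81: -0.0247 × log₂(0.0247) = 0.1318
H(X,Y) = 2.7872 bits


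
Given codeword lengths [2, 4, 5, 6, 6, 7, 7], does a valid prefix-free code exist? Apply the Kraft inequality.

Kraft inequality: Σ 2^(-l_i) ≤ 1 for prefix-free code
Calculating: 2^(-2) + 2^(-4) + 2^(-5) + 2^(-6) + 2^(-6) + 2^(-7) + 2^(-7)
= 0.25 + 0.0625 + 0.03125 + 0.015625 + 0.015625 + 0.0078125 + 0.0078125
= 0.3906
Since 0.3906 ≤ 1, prefix-free code exists


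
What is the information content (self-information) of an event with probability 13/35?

Information content I(x) = -log₂(p(x))
I = -log₂(13/35) = -log₂(0.3714)
I = 1.4288 bits


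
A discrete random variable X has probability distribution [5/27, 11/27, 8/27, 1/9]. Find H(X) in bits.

H(X) = -Σ p(x) log₂ p(x)
  -5/27 × log₂(5/27) = 0.4505
  -11/27 × log₂(11/27) = 0.5278
  -8/27 × log₂(8/27) = 0.5200
  -1/9 × log₂(1/9) = 0.3522
H(X) = 1.8505 bits


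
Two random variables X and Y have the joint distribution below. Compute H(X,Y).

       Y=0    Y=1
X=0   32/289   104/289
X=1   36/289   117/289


H(X,Y) = -Σ p(x,y) log₂ p(x,y)
  p(0,0)=32/289: -0.1107 × log₂(0.1107) = 0.3515
  p(0,1)=104/289: -0.3599 × log₂(0.3599) = 0.5306
  p(1,0)=36/289: -0.1246 × log₂(0.1246) = 0.3743
  p(1,1)=117/289: -0.4048 × log₂(0.4048) = 0.5281
H(X,Y) = 1.7846 bits


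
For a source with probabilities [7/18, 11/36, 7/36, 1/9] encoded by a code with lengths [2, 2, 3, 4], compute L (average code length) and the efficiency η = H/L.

Average length L = Σ p_i × l_i = 2.4167 bits
Entropy H = 1.8641 bits
Efficiency η = H/L × 100% = 77.14%


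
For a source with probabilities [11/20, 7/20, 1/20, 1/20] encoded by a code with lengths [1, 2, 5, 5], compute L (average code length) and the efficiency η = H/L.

Average length L = Σ p_i × l_i = 1.7500 bits
Entropy H = 1.4367 bits
Efficiency η = H/L × 100% = 82.10%


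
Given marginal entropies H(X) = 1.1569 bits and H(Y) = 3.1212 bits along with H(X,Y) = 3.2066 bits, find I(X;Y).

I(X;Y) = H(X) + H(Y) - H(X,Y)
I(X;Y) = 1.1569 + 3.1212 - 3.2066 = 1.0715 bits


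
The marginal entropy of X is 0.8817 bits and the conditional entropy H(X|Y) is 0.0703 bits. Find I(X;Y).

I(X;Y) = H(X) - H(X|Y)
I(X;Y) = 0.8817 - 0.0703 = 0.8114 bits


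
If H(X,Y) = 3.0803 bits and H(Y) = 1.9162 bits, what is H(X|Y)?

Chain rule: H(X,Y) = H(X|Y) + H(Y)
H(X|Y) = H(X,Y) - H(Y) = 3.0803 - 1.9162 = 1.1641 bits


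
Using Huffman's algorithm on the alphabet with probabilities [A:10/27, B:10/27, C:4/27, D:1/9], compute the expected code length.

Huffman tree construction:
Combine smallest probabilities repeatedly
Resulting codes:
  A: 11 (length 2)
  B: 0 (length 1)
  C: 101 (length 3)
  D: 100 (length 3)
Average length = Σ p(s) × length(s) = 1.8889 bits


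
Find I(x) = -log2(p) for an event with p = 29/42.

Information content I(x) = -log₂(p(x))
I = -log₂(29/42) = -log₂(0.6905)
I = 0.5343 bits


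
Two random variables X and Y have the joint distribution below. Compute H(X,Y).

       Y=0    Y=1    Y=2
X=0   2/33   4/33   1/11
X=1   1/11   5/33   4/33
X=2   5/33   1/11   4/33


H(X,Y) = -Σ p(x,y) log₂ p(x,y)
  p(0,0)=2/33: -0.0606 × log₂(0.0606) = 0.2451
  p(0,1)=4/33: -0.1212 × log₂(0.1212) = 0.3690
  p(0,2)=1/11: -0.0909 × log₂(0.0909) = 0.3145
  p(1,0)=1/11: -0.0909 × log₂(0.0909) = 0.3145
  p(1,1)=5/33: -0.1515 × log₂(0.1515) = 0.4125
  p(1,2)=4/33: -0.1212 × log₂(0.1212) = 0.3690
  p(2,0)=5/33: -0.1515 × log₂(0.1515) = 0.4125
  p(2,1)=1/11: -0.0909 × log₂(0.0909) = 0.3145
  p(2,2)=4/33: -0.1212 × log₂(0.1212) = 0.3690
H(X,Y) = 3.1206 bits


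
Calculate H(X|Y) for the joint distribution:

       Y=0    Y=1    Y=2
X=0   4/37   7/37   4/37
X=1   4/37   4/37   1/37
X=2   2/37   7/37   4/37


H(X|Y) = Σ_y p(y) H(X|Y=y)
  p(Y=0) = 10/37, H(X|Y=0) = 1.5219
  p(Y=1) = 18/37, H(X|Y=1) = 1.5420
  p(Y=2) = 9/37, H(X|Y=2) = 1.3921
H(X|Y) = 0.2703×1.5219 + 0.4865×1.5420 + 0.2432×1.3921 = 1.5001 bits


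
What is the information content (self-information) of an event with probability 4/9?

Information content I(x) = -log₂(p(x))
I = -log₂(4/9) = -log₂(0.4444)
I = 1.1699 bits


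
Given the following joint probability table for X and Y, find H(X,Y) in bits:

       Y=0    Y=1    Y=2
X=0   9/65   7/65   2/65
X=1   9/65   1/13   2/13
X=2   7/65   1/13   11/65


H(X,Y) = -Σ p(x,y) log₂ p(x,y)
  p(0,0)=9/65: -0.1385 × log₂(0.1385) = 0.3950
  p(0,1)=7/65: -0.1077 × log₂(0.1077) = 0.3462
  p(0,2)=2/65: -0.0308 × log₂(0.0308) = 0.1545
  p(1,0)=9/65: -0.1385 × log₂(0.1385) = 0.3950
  p(1,1)=1/13: -0.0769 × log₂(0.0769) = 0.2846
  p(1,2)=2/13: -0.1538 × log₂(0.1538) = 0.4155
  p(2,0)=7/65: -0.1077 × log₂(0.1077) = 0.3462
  p(2,1)=1/13: -0.0769 × log₂(0.0769) = 0.2846
  p(2,2)=11/65: -0.1692 × log₂(0.1692) = 0.4337
H(X,Y) = 3.0554 bits
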